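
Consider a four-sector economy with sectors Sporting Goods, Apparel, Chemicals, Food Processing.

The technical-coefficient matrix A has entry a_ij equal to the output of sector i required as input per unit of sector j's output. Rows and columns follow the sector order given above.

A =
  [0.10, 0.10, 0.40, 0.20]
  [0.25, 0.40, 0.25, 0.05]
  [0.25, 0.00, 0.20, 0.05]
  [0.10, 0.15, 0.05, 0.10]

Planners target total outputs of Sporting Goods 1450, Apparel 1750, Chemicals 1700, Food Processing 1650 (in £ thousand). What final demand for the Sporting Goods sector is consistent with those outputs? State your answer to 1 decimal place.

I − A =
  [   0.90    -0.10    -0.40    -0.20]
  [  -0.25     0.60    -0.25    -0.05]
  [  -0.25     0.00     0.80    -0.05]
  [  -0.10    -0.15    -0.05     0.90]
d = (I − A) x:
  d_S = (+0.90)·1450 + (-0.10)·1750 + (-0.40)·1700 + (-0.20)·1650 = 120.0
  d_A = (-0.25)·1450 + (+0.60)·1750 + (-0.25)·1700 + (-0.05)·1650 = 180.0
  d_C = (-0.25)·1450 + (+0.00)·1750 + (+0.80)·1700 + (-0.05)·1650 = 915.0
  d_F = (-0.10)·1450 + (-0.15)·1750 + (-0.05)·1700 + (+0.90)·1650 = 992.5

d_S = 120.0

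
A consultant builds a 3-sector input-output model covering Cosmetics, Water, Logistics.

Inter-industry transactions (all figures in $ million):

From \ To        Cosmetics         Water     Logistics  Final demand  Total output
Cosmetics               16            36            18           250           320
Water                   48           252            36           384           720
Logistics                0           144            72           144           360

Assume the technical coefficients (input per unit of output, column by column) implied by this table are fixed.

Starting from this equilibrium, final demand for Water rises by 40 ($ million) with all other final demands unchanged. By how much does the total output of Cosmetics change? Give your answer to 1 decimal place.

Δx_C = 4.3

Technical coefficients a_ij = z_ij / X_j:
  a_CC = 16/320 = 0.05, a_WC = 48/320 = 0.15, a_LC = 0/320 = 0.00
  a_CW = 36/720 = 0.05, a_WW = 252/720 = 0.35, a_LW = 144/720 = 0.20
  a_CL = 18/360 = 0.05, a_WL = 36/360 = 0.10, a_LL = 72/360 = 0.20
I − A =
  [   0.95    -0.05    -0.05]
  [  -0.15     0.65    -0.10]
  [   0.00    -0.20     0.80]
Cofactors of I−A, C_ij = (−1)^(i+j)·(minor ij) (rows/columns in the sector order above):
  C_11 = (0.65)(0.80) − (-0.10)(-0.20) = 0.5000
  C_12 = −[(-0.15)(0.80) − (-0.10)(0.00)] = 0.1200
  C_13 = (-0.15)(-0.20) − (0.65)(0.00) = 0.0300
  C_21 = −[(-0.05)(0.80) − (-0.05)(-0.20)] = 0.0500
  C_22 = (0.95)(0.80) − (-0.05)(0.00) = 0.7600
  C_23 = −[(0.95)(-0.20) − (-0.05)(0.00)] = 0.1900
  C_31 = (-0.05)(-0.10) − (-0.05)(0.65) = 0.0375
  C_32 = −[(0.95)(-0.10) − (-0.05)(-0.15)] = 0.1025
  C_33 = (0.95)(0.65) − (-0.05)(-0.15) = 0.6100
det(I−A) = Σ_j (I−A)_1j·C_1j = (0.95)(0.5000) + (-0.05)(0.1200) + (-0.05)(0.0300) = 0.4675
adj(I−A) = Cᵀ =
  [ 0.5000   0.0500   0.0375]
  [ 0.1200   0.7600   0.1025]
  [ 0.0300   0.1900   0.6100]
(I − A)⁻¹ = adj(I−A) / det(I−A) ≈
  [   1.0695     0.1070     0.0802]
  [   0.2567     1.6257     0.2193]
  [   0.0642     0.4064     1.3048]
Δx = (I − A)⁻¹ Δd with Δd having +40 in the Water component and 0 elsewhere.
So Δx_C = L_CW · (+40), where L_CW = adj(I−A)_CW / det(I−A) = 0.0500 / 0.4675.
Δx_C = 0.0500 × (+40) / 0.4675 = 2.00 / 0.4675 ≈ 4.3.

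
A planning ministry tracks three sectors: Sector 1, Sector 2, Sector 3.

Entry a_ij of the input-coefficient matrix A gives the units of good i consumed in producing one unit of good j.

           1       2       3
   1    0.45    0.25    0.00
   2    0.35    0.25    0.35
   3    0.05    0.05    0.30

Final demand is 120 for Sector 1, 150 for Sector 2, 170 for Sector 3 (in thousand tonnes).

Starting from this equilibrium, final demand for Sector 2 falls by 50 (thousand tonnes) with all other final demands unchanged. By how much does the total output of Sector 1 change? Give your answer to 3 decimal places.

I − A =
  [   0.55    -0.25     0.00]
  [  -0.35     0.75    -0.35]
  [  -0.05    -0.05     0.70]
Cofactors of I−A, C_ij = (−1)^(i+j)·(minor ij) (rows/columns in the sector order above):
  C_11 = (0.75)(0.70) − (-0.35)(-0.05) = 0.5075
  C_12 = −[(-0.35)(0.70) − (-0.35)(-0.05)] = 0.2625
  C_13 = (-0.35)(-0.05) − (0.75)(-0.05) = 0.0550
  C_21 = −[(-0.25)(0.70) − (0.00)(-0.05)] = 0.1750
  C_22 = (0.55)(0.70) − (0.00)(-0.05) = 0.3850
  C_23 = −[(0.55)(-0.05) − (-0.25)(-0.05)] = 0.0400
  C_31 = (-0.25)(-0.35) − (0.00)(0.75) = 0.0875
  C_32 = −[(0.55)(-0.35) − (0.00)(-0.35)] = 0.1925
  C_33 = (0.55)(0.75) − (-0.25)(-0.35) = 0.3250
det(I−A) = Σ_j (I−A)_1j·C_1j = (0.55)(0.5075) + (-0.25)(0.2625) + (0.00)(0.0550) = 0.2135
adj(I−A) = Cᵀ =
  [ 0.5075   0.1750   0.0875]
  [ 0.2625   0.3850   0.1925]
  [ 0.0550   0.0400   0.3250]
(I − A)⁻¹ = adj(I−A) / det(I−A) ≈
  [   2.3770     0.8197     0.4098]
  [   1.2295     1.8033     0.9016]
  [   0.2576     0.1874     1.5222]
Δx = (I − A)⁻¹ Δd with Δd having -50 in the Sector 2 component and 0 elsewhere.
So Δx_1 = L_12 · (-50), where L_12 = adj(I−A)_12 / det(I−A) = 0.1750 / 0.2135.
Δx_1 = 0.1750 × (-50) / 0.2135 = -8.75 / 0.2135 ≈ -40.984.

Δx_1 = -40.984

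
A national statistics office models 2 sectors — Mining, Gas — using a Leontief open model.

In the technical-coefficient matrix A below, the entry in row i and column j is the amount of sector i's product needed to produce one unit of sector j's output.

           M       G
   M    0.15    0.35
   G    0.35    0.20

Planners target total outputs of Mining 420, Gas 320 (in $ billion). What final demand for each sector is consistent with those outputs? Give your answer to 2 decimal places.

I − A =
  [   0.85    -0.35]
  [  -0.35     0.80]
d = (I − A) x:
  d_M = (+0.85)·420 + (-0.35)·320 = 245.00
  d_G = (-0.35)·420 + (+0.80)·320 = 109.00

d_M = 245.00, d_G = 109.00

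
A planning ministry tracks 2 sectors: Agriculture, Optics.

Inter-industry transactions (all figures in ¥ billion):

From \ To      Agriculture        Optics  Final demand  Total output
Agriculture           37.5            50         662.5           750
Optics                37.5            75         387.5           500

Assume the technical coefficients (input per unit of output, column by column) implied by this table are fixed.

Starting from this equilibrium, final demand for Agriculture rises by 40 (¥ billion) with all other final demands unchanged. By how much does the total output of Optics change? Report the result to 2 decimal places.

Technical coefficients a_ij = z_ij / X_j:
  a_11 = 37.5/750 = 0.05, a_21 = 37.5/750 = 0.05
  a_12 = 50/500 = 0.10, a_22 = 75/500 = 0.15
I − A =
  [   0.95    -0.10]
  [  -0.05     0.85]
det(I−A) = (0.95)(0.85) − (-0.10)(-0.05) = 0.8025
adj(I−A) = [[0.85, 0.10], [0.05, 0.95]]
(I − A)⁻¹ = adj(I−A) / det(I−A) ≈
  [   1.0592     0.1246]
  [   0.0623     1.1838]
Δx = (I − A)⁻¹ Δd with Δd having +40 in the Agriculture component and 0 elsewhere.
So Δx_2 = L_21 · (+40), where L_21 = adj(I−A)_21 / det(I−A) = 0.05 / 0.8025.
Δx_2 = 0.05 × (+40) / 0.8025 = 2.00 / 0.8025 ≈ 2.49.

Δx_2 = 2.49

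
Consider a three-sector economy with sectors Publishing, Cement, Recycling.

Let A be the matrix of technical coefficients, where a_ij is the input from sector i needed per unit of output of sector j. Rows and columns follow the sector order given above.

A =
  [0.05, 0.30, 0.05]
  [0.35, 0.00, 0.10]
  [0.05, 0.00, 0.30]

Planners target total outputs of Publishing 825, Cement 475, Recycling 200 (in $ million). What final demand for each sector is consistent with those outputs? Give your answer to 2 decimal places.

d_P = 631.25, d_C = 166.25, d_R = 98.75

I − A =
  [   0.95    -0.30    -0.05]
  [  -0.35     1.00    -0.10]
  [  -0.05     0.00     0.70]
d = (I − A) x:
  d_P = (+0.95)·825 + (-0.30)·475 + (-0.05)·200 = 631.25
  d_C = (-0.35)·825 + (+1.00)·475 + (-0.10)·200 = 166.25
  d_R = (-0.05)·825 + (+0.00)·475 + (+0.70)·200 = 98.75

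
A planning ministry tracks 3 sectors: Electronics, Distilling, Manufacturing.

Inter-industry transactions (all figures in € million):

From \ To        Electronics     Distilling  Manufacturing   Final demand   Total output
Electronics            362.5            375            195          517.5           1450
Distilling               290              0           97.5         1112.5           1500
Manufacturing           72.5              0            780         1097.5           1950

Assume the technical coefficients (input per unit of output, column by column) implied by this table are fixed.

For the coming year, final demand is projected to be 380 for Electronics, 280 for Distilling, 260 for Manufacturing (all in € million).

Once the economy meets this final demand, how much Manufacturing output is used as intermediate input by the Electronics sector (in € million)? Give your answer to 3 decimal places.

z_31 = 36.109

Technical coefficients a_ij = z_ij / X_j:
  a_11 = 362.5/1450 = 0.25, a_21 = 290/1450 = 0.20, a_31 = 72.5/1450 = 0.05
  a_12 = 375/1500 = 0.25, a_22 = 0/1500 = 0.00, a_32 = 0/1500 = 0.00
  a_13 = 195/1950 = 0.10, a_23 = 97.5/1950 = 0.05, a_33 = 780/1950 = 0.40
I − A =
  [   0.75    -0.25    -0.10]
  [  -0.20     1.00    -0.05]
  [  -0.05     0.00     0.60]
Cofactors of I−A, C_ij = (−1)^(i+j)·(minor ij) (rows/columns in the sector order above):
  C_11 = (1.00)(0.60) − (-0.05)(0.00) = 0.6000
  C_12 = −[(-0.20)(0.60) − (-0.05)(-0.05)] = 0.1225
  C_13 = (-0.20)(0.00) − (1.00)(-0.05) = 0.0500
  C_21 = −[(-0.25)(0.60) − (-0.10)(0.00)] = 0.1500
  C_22 = (0.75)(0.60) − (-0.10)(-0.05) = 0.4450
  C_23 = −[(0.75)(0.00) − (-0.25)(-0.05)] = 0.0125
  C_31 = (-0.25)(-0.05) − (-0.10)(1.00) = 0.1125
  C_32 = −[(0.75)(-0.05) − (-0.10)(-0.20)] = 0.0575
  C_33 = (0.75)(1.00) − (-0.25)(-0.20) = 0.7000
det(I−A) = Σ_j (I−A)_1j·C_1j = (0.75)(0.6000) + (-0.25)(0.1225) + (-0.10)(0.0500) = 0.414375
adj(I−A) = Cᵀ =
  [ 0.6000   0.1500   0.1125]
  [ 0.1225   0.4450   0.0575]
  [ 0.0500   0.0125   0.7000]
(I − A)⁻¹ = adj(I−A) / det(I−A) ≈
  [   1.4480     0.3620     0.2715]
  [   0.2956     1.0739     0.1388]
  [   0.1207     0.0302     1.6893]
First solve x = (I − A)⁻¹ d = adj(I−A)·d / det(I−A); in particular x_1 = (0.6000·380 + 0.1500·280 + 0.1125·260) / 0.414375 = 299.25 / 0.414375 ≈ 722.17195.
Intermediate flow from 3 to 1: z_31 = a_31 · x_1 = 0.05 × 299.25 / 0.414375 = 14.9625 / 0.414375 ≈ 36.109.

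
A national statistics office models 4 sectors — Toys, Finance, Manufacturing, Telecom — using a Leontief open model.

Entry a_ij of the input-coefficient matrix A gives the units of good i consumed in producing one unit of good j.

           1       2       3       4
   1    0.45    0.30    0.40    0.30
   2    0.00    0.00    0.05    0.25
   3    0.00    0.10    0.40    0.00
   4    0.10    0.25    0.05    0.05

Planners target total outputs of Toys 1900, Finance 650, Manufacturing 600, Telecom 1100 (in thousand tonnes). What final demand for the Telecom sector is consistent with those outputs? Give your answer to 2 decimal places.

d_4 = 662.50

I − A =
  [   0.55    -0.30    -0.40    -0.30]
  [   0.00     1.00    -0.05    -0.25]
  [   0.00    -0.10     0.60     0.00]
  [  -0.10    -0.25    -0.05     0.95]
d = (I − A) x:
  d_1 = (+0.55)·1900 + (-0.30)·650 + (-0.40)·600 + (-0.30)·1100 = 280.00
  d_2 = (+0.00)·1900 + (+1.00)·650 + (-0.05)·600 + (-0.25)·1100 = 345.00
  d_3 = (+0.00)·1900 + (-0.10)·650 + (+0.60)·600 + (+0.00)·1100 = 295.00
  d_4 = (-0.10)·1900 + (-0.25)·650 + (-0.05)·600 + (+0.95)·1100 = 662.50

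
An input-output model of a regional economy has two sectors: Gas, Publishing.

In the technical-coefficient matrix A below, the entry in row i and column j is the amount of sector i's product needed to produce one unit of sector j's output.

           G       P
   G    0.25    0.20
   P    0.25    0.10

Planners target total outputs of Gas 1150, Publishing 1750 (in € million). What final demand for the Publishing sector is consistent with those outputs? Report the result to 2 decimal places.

I − A =
  [   0.75    -0.20]
  [  -0.25     0.90]
d = (I − A) x:
  d_G = (+0.75)·1150 + (-0.20)·1750 = 512.50
  d_P = (-0.25)·1150 + (+0.90)·1750 = 1287.50

d_P = 1287.50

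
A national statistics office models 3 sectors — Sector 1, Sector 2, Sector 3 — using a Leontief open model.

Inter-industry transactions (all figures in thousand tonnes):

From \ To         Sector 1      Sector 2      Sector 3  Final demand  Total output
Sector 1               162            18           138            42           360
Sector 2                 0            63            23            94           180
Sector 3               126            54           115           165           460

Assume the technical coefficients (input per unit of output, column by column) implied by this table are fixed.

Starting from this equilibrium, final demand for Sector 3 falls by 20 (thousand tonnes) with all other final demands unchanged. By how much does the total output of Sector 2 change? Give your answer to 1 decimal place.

Δx_2 = -2.9

Technical coefficients a_ij = z_ij / X_j:
  a_11 = 162/360 = 0.45, a_21 = 0/360 = 0.00, a_31 = 126/360 = 0.35
  a_12 = 18/180 = 0.10, a_22 = 63/180 = 0.35, a_32 = 54/180 = 0.30
  a_13 = 138/460 = 0.30, a_23 = 23/460 = 0.05, a_33 = 115/460 = 0.25
I − A =
  [   0.55    -0.10    -0.30]
  [   0.00     0.65    -0.05]
  [  -0.35    -0.30     0.75]
Cofactors of I−A, C_ij = (−1)^(i+j)·(minor ij) (rows/columns in the sector order above):
  C_11 = (0.65)(0.75) − (-0.05)(-0.30) = 0.4725
  C_12 = −[(0.00)(0.75) − (-0.05)(-0.35)] = 0.0175
  C_13 = (0.00)(-0.30) − (0.65)(-0.35) = 0.2275
  C_21 = −[(-0.10)(0.75) − (-0.30)(-0.30)] = 0.1650
  C_22 = (0.55)(0.75) − (-0.30)(-0.35) = 0.3075
  C_23 = −[(0.55)(-0.30) − (-0.10)(-0.35)] = 0.2000
  C_31 = (-0.10)(-0.05) − (-0.30)(0.65) = 0.2000
  C_32 = −[(0.55)(-0.05) − (-0.30)(0.00)] = 0.0275
  C_33 = (0.55)(0.65) − (-0.10)(0.00) = 0.3575
det(I−A) = Σ_j (I−A)_1j·C_1j = (0.55)(0.4725) + (-0.10)(0.0175) + (-0.30)(0.2275) = 0.189875
adj(I−A) = Cᵀ =
  [ 0.4725   0.1650   0.2000]
  [ 0.0175   0.3075   0.0275]
  [ 0.2275   0.2000   0.3575]
(I − A)⁻¹ = adj(I−A) / det(I−A) ≈
  [   2.4885     0.8690     1.0533]
  [   0.0922     1.6195     0.1448]
  [   1.1982     1.0533     1.8828]
Δx = (I − A)⁻¹ Δd with Δd having -20 in the Sector 3 component and 0 elsewhere.
So Δx_2 = L_23 · (-20), where L_23 = adj(I−A)_23 / det(I−A) = 0.0275 / 0.189875.
Δx_2 = 0.0275 × (-20) / 0.189875 = -0.55 / 0.189875 ≈ -2.9.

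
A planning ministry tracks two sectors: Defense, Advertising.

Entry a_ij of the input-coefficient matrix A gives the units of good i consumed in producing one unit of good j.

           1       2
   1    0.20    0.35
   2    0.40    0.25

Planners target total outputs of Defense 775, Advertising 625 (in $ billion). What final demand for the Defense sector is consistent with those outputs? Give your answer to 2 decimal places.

d_1 = 401.25

I − A =
  [   0.80    -0.35]
  [  -0.40     0.75]
d = (I − A) x:
  d_1 = (+0.80)·775 + (-0.35)·625 = 401.25
  d_2 = (-0.40)·775 + (+0.75)·625 = 158.75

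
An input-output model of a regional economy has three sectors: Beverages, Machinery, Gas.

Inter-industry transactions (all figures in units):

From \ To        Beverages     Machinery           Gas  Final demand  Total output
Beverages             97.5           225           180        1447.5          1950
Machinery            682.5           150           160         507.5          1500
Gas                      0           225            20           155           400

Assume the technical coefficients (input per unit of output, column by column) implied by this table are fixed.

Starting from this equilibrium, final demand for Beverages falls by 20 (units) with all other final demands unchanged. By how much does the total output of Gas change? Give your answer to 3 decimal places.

Δx_G = -1.540

Technical coefficients a_ij = z_ij / X_j:
  a_BB = 97.5/1950 = 0.05, a_MB = 682.5/1950 = 0.35, a_GB = 0/1950 = 0.00
  a_BM = 225/1500 = 0.15, a_MM = 150/1500 = 0.10, a_GM = 225/1500 = 0.15
  a_BG = 180/400 = 0.45, a_MG = 160/400 = 0.40, a_GG = 20/400 = 0.05
I − A =
  [   0.95    -0.15    -0.45]
  [  -0.35     0.90    -0.40]
  [   0.00    -0.15     0.95]
Cofactors of I−A, C_ij = (−1)^(i+j)·(minor ij) (rows/columns in the sector order above):
  C_11 = (0.90)(0.95) − (-0.40)(-0.15) = 0.7950
  C_12 = −[(-0.35)(0.95) − (-0.40)(0.00)] = 0.3325
  C_13 = (-0.35)(-0.15) − (0.90)(0.00) = 0.0525
  C_21 = −[(-0.15)(0.95) − (-0.45)(-0.15)] = 0.2100
  C_22 = (0.95)(0.95) − (-0.45)(0.00) = 0.9025
  C_23 = −[(0.95)(-0.15) − (-0.15)(0.00)] = 0.1425
  C_31 = (-0.15)(-0.40) − (-0.45)(0.90) = 0.4650
  C_32 = −[(0.95)(-0.40) − (-0.45)(-0.35)] = 0.5375
  C_33 = (0.95)(0.90) − (-0.15)(-0.35) = 0.8025
det(I−A) = Σ_j (I−A)_1j·C_1j = (0.95)(0.7950) + (-0.15)(0.3325) + (-0.45)(0.0525) = 0.68175
adj(I−A) = Cᵀ =
  [ 0.7950   0.2100   0.4650]
  [ 0.3325   0.9025   0.5375]
  [ 0.0525   0.1425   0.8025]
(I − A)⁻¹ = adj(I−A) / det(I−A) ≈
  [   1.1661     0.3080     0.6821]
  [   0.4877     1.3238     0.7884]
  [   0.0770     0.2090     1.1771]
Δx = (I − A)⁻¹ Δd with Δd having -20 in the Beverages component and 0 elsewhere.
So Δx_G = L_GB · (-20), where L_GB = adj(I−A)_GB / det(I−A) = 0.0525 / 0.68175.
Δx_G = 0.0525 × (-20) / 0.68175 = -1.05 / 0.68175 ≈ -1.540.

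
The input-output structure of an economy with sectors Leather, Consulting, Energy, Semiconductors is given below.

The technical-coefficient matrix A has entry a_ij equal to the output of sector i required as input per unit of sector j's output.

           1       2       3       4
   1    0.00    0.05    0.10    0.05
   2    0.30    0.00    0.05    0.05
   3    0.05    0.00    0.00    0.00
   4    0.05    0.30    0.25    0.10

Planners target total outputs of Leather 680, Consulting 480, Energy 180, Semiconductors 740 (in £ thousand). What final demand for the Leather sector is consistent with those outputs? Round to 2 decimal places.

I − A =
  [   1.00    -0.05    -0.10    -0.05]
  [  -0.30     1.00    -0.05    -0.05]
  [  -0.05     0.00     1.00     0.00]
  [  -0.05    -0.30    -0.25     0.90]
d = (I − A) x:
  d_1 = (+1.00)·680 + (-0.05)·480 + (-0.10)·180 + (-0.05)·740 = 601.00
  d_2 = (-0.30)·680 + (+1.00)·480 + (-0.05)·180 + (-0.05)·740 = 230.00
  d_3 = (-0.05)·680 + (+0.00)·480 + (+1.00)·180 + (+0.00)·740 = 146.00
  d_4 = (-0.05)·680 + (-0.30)·480 + (-0.25)·180 + (+0.90)·740 = 443.00

d_1 = 601.00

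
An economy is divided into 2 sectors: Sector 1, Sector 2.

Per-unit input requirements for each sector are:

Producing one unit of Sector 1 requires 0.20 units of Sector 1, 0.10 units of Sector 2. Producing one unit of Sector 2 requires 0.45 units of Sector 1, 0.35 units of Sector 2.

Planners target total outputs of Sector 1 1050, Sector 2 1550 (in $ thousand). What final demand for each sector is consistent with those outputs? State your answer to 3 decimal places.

d_1 = 142.500, d_2 = 902.500

I − A =
  [   0.80    -0.45]
  [  -0.10     0.65]
d = (I − A) x:
  d_1 = (+0.80)·1050 + (-0.45)·1550 = 142.500
  d_2 = (-0.10)·1050 + (+0.65)·1550 = 902.500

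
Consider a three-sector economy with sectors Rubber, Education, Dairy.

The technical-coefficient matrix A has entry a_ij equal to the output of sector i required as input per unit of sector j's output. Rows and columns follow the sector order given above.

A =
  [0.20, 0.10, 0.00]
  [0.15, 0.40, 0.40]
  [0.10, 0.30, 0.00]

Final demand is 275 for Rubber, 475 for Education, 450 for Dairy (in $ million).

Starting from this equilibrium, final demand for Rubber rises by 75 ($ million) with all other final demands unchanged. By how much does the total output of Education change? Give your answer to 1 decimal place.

Δx_2 = 39.0

I − A =
  [   0.80    -0.10     0.00]
  [  -0.15     0.60    -0.40]
  [  -0.10    -0.30     1.00]
Cofactors of I−A, C_ij = (−1)^(i+j)·(minor ij) (rows/columns in the sector order above):
  C_11 = (0.60)(1.00) − (-0.40)(-0.30) = 0.4800
  C_12 = −[(-0.15)(1.00) − (-0.40)(-0.10)] = 0.1900
  C_13 = (-0.15)(-0.30) − (0.60)(-0.10) = 0.1050
  C_21 = −[(-0.10)(1.00) − (0.00)(-0.30)] = 0.1000
  C_22 = (0.80)(1.00) − (0.00)(-0.10) = 0.8000
  C_23 = −[(0.80)(-0.30) − (-0.10)(-0.10)] = 0.2500
  C_31 = (-0.10)(-0.40) − (0.00)(0.60) = 0.0400
  C_32 = −[(0.80)(-0.40) − (0.00)(-0.15)] = 0.3200
  C_33 = (0.80)(0.60) − (-0.10)(-0.15) = 0.4650
det(I−A) = Σ_j (I−A)_1j·C_1j = (0.80)(0.4800) + (-0.10)(0.1900) + (0.00)(0.1050) = 0.3650
adj(I−A) = Cᵀ =
  [ 0.4800   0.1000   0.0400]
  [ 0.1900   0.8000   0.3200]
  [ 0.1050   0.2500   0.4650]
(I − A)⁻¹ = adj(I−A) / det(I−A) ≈
  [   1.3151     0.2740     0.1096]
  [   0.5205     2.1918     0.8767]
  [   0.2877     0.6849     1.2740]
Δx = (I − A)⁻¹ Δd with Δd having +75 in the Rubber component and 0 elsewhere.
So Δx_2 = L_21 · (+75), where L_21 = adj(I−A)_21 / det(I−A) = 0.1900 / 0.3650.
Δx_2 = 0.1900 × (+75) / 0.3650 = 14.25 / 0.3650 ≈ 39.0.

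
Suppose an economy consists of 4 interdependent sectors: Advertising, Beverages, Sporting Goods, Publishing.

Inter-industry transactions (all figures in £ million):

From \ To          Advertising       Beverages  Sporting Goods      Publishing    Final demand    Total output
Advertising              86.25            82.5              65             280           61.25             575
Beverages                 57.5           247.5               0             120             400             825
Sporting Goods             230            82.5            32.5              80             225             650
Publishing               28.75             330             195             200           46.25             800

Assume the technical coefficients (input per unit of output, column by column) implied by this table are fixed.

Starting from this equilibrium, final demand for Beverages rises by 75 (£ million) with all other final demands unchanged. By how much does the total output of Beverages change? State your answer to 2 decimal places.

Technical coefficients a_ij = z_ij / X_j:
  a_AA = 86.25/575 = 0.15, a_BA = 57.5/575 = 0.10, a_SA = 230/575 = 0.40, a_PA = 28.75/575 = 0.05
  a_AB = 82.5/825 = 0.10, a_BB = 247.5/825 = 0.30, a_SB = 82.5/825 = 0.10, a_PB = 330/825 = 0.40
  a_AS = 65/650 = 0.10, a_BS = 0/650 = 0.00, a_SS = 32.5/650 = 0.05, a_PS = 195/650 = 0.30
  a_AP = 280/800 = 0.35, a_BP = 120/800 = 0.15, a_SP = 80/800 = 0.10, a_PP = 200/800 = 0.25
I − A =
  [   0.85    -0.10    -0.10    -0.35]
  [  -0.10     0.70     0.00    -0.15]
  [  -0.40    -0.10     0.95    -0.10]
  [  -0.05    -0.40    -0.30     0.75]
Compute the cofactors C_ij = (−1)^(i+j)·(3×3 minor ij) of I−A; the adjugate is their transpose:
adj(I−A) = Cᵀ =
  [ 0.416250   0.223250   0.124500   0.255500]
  [ 0.093375   0.491000   0.057000   0.149375]
  [ 0.201750   0.182500   0.360750   0.178750]
  [ 0.158250   0.349750   0.183000   0.526750]
det(I−A) = Σ_j (I−A)_1j·C_1j = (0.85)(0.416250) + (-0.10)(0.093375) + (-0.10)(0.201750) + (-0.35)(0.158250) = 0.2689125
(I − A)⁻¹ = adj(I−A) / det(I−A) ≈
  [   1.5479     0.8302     0.4630     0.9501]
  [   0.3472     1.8259     0.2120     0.5555]
  [   0.7502     0.6787     1.3415     0.6647]
  [   0.5885     1.3006     0.6805     1.9588]
Δx = (I − A)⁻¹ Δd with Δd having +75 in the Beverages component and 0 elsewhere.
So Δx_B = L_BB · (+75), where L_BB = adj(I−A)_BB / det(I−A) = 0.491000 / 0.2689125.
Δx_B = 0.491000 × (+75) / 0.2689125 = 36.825 / 0.2689125 ≈ 136.94.

Δx_B = 136.94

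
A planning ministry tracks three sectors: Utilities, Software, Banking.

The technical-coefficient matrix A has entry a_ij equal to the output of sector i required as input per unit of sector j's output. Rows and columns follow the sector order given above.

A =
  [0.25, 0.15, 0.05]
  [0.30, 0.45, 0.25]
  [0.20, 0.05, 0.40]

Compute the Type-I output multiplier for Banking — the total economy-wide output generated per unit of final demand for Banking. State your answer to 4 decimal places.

m_3 = 3.2172

I − A =
  [   0.75    -0.15    -0.05]
  [  -0.30     0.55    -0.25]
  [  -0.20    -0.05     0.60]
Cofactors of I−A, C_ij = (−1)^(i+j)·(minor ij) (rows/columns in the sector order above):
  C_11 = (0.55)(0.60) − (-0.25)(-0.05) = 0.3175
  C_12 = −[(-0.30)(0.60) − (-0.25)(-0.20)] = 0.2300
  C_13 = (-0.30)(-0.05) − (0.55)(-0.20) = 0.1250
  C_21 = −[(-0.15)(0.60) − (-0.05)(-0.05)] = 0.0925
  C_22 = (0.75)(0.60) − (-0.05)(-0.20) = 0.4400
  C_23 = −[(0.75)(-0.05) − (-0.15)(-0.20)] = 0.0675
  C_31 = (-0.15)(-0.25) − (-0.05)(0.55) = 0.0650
  C_32 = −[(0.75)(-0.25) − (-0.05)(-0.30)] = 0.2025
  C_33 = (0.75)(0.55) − (-0.15)(-0.30) = 0.3675
det(I−A) = Σ_j (I−A)_1j·C_1j = (0.75)(0.3175) + (-0.15)(0.2300) + (-0.05)(0.1250) = 0.197375
adj(I−A) = Cᵀ =
  [ 0.3175   0.0925   0.0650]
  [ 0.2300   0.4400   0.2025]
  [ 0.1250   0.0675   0.3675]
(I − A)⁻¹ = adj(I−A) / det(I−A) ≈
  [   1.60861     0.46865     0.32932]
  [   1.16529     2.22926     1.02597]
  [   0.63331     0.34199     1.86194]
The output multiplier for sector j is the column-j sum of the Leontief inverse (I − A)⁻¹ = adj(I−A) / det(I−A).
Column 3 of adj(I−A): (0.0650, 0.2025, 0.3675); det(I−A) = 0.197375.
m_3 = (0.0650 + 0.2025 + 0.3675) / 0.197375 = 0.635 / 0.197375 ≈ 3.2172.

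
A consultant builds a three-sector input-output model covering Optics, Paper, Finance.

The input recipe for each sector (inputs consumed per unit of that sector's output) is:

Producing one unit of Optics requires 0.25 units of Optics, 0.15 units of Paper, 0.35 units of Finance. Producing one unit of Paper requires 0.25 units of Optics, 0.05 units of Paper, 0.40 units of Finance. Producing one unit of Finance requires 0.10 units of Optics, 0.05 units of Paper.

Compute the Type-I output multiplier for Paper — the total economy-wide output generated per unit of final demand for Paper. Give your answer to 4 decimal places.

I − A =
  [   0.75    -0.25    -0.10]
  [  -0.15     0.95    -0.05]
  [  -0.35    -0.40     1.00]
Cofactors of I−A, C_ij = (−1)^(i+j)·(minor ij) (rows/columns in the sector order above):
  C_11 = (0.95)(1.00) − (-0.05)(-0.40) = 0.9300
  C_12 = −[(-0.15)(1.00) − (-0.05)(-0.35)] = 0.1675
  C_13 = (-0.15)(-0.40) − (0.95)(-0.35) = 0.3925
  C_21 = −[(-0.25)(1.00) − (-0.10)(-0.40)] = 0.2900
  C_22 = (0.75)(1.00) − (-0.10)(-0.35) = 0.7150
  C_23 = −[(0.75)(-0.40) − (-0.25)(-0.35)] = 0.3875
  C_31 = (-0.25)(-0.05) − (-0.10)(0.95) = 0.1075
  C_32 = −[(0.75)(-0.05) − (-0.10)(-0.15)] = 0.0525
  C_33 = (0.75)(0.95) − (-0.25)(-0.15) = 0.6750
det(I−A) = Σ_j (I−A)_1j·C_1j = (0.75)(0.9300) + (-0.25)(0.1675) + (-0.10)(0.3925) = 0.616375
adj(I−A) = Cᵀ =
  [ 0.9300   0.2900   0.1075]
  [ 0.1675   0.7150   0.0525]
  [ 0.3925   0.3875   0.6750]
(I − A)⁻¹ = adj(I−A) / det(I−A) ≈
  [   1.50882     0.47049     0.17441]
  [   0.27175     1.16001     0.08518]
  [   0.63679     0.62868     1.09511]
The output multiplier for sector j is the column-j sum of the Leontief inverse (I − A)⁻¹ = adj(I−A) / det(I−A).
Column P of adj(I−A): (0.2900, 0.7150, 0.3875); det(I−A) = 0.616375.
m_P = (0.2900 + 0.7150 + 0.3875) / 0.616375 = 1.3925 / 0.616375 ≈ 2.2592.

m_P = 2.2592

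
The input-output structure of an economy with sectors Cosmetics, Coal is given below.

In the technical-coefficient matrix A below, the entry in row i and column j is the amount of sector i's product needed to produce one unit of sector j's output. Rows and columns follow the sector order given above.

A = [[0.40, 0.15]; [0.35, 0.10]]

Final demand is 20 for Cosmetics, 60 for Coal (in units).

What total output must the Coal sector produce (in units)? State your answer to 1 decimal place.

I − A =
  [   0.60    -0.15]
  [  -0.35     0.90]
det(I−A) = (0.60)(0.90) − (-0.15)(-0.35) = 0.4875
adj(I−A) = [[0.90, 0.15], [0.35, 0.60]]
(I − A)⁻¹ = adj(I−A) / det(I−A) ≈
  [   1.8462     0.3077]
  [   0.7179     1.2308]
x = (I − A)⁻¹ d = adj(I−A)·d / det(I−A), with det(I−A) = 0.4875:
  x_1 = (0.90·20 + 0.15·60) / 0.4875 = 27.00 / 0.4875 ≈ 55.4
  x_2 = (0.35·20 + 0.60·60) / 0.4875 = 43.00 / 0.4875 ≈ 88.2

x_2 = 88.2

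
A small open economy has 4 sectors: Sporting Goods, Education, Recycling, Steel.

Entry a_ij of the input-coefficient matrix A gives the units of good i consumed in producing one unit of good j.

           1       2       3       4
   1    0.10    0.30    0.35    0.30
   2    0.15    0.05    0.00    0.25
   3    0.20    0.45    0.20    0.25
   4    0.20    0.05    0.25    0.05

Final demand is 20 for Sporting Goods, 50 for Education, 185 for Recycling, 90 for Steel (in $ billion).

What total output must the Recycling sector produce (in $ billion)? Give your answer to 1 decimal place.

I − A =
  [   0.90    -0.30    -0.35    -0.30]
  [  -0.15     0.95     0.00    -0.25]
  [  -0.20    -0.45     0.80    -0.25]
  [  -0.20    -0.05    -0.25     0.95]
Compute the cofactors C_ij = (−1)^(i+j)·(3×3 minor ij) of I−A; the adjugate is their transpose:
adj(I−A) = Cᵀ =
  [ 0.624500   0.409000   0.401500   0.410500]
  [ 0.157125   0.480750   0.134875   0.211625]
  [ 0.314000   0.444000   0.684000   0.396000]
  [ 0.222375   0.228250   0.271625   0.557875]
det(I−A) = Σ_j (I−A)_1j·C_1j = (0.90)(0.624500) + (-0.30)(0.157125) + (-0.35)(0.314000) + (-0.30)(0.222375) = 0.3383
(I − A)⁻¹ = adj(I−A) / det(I−A) ≈
  [   1.8460     1.2090     1.1868     1.2134]
  [   0.4645     1.4211     0.3987     0.6256]
  [   0.9282     1.3124     2.0219     1.1706]
  [   0.6573     0.6747     0.8029     1.6491]
x = (I − A)⁻¹ d = adj(I−A)·d / det(I−A), with det(I−A) = 0.3383:
  x_1 = (0.624500·20 + 0.409000·50 + 0.401500·185 + 0.410500·90) / 0.3383 = 144.1625 / 0.3383 ≈ 426.1
  x_2 = (0.157125·20 + 0.480750·50 + 0.134875·185 + 0.211625·90) / 0.3383 = 71.178125 / 0.3383 ≈ 210.4
  x_3 = (0.314000·20 + 0.444000·50 + 0.684000·185 + 0.396000·90) / 0.3383 = 190.66 / 0.3383 ≈ 563.6
  x_4 = (0.222375·20 + 0.228250·50 + 0.271625·185 + 0.557875·90) / 0.3383 = 116.319375 / 0.3383 ≈ 343.8

x_3 = 563.6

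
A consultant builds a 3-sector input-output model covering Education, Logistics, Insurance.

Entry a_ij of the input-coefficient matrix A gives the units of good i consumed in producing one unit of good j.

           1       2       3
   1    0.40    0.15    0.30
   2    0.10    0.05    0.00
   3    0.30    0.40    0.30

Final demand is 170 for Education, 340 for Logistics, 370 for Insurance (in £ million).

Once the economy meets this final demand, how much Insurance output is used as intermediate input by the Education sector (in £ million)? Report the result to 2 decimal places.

z_31 = 304.12

I − A =
  [   0.60    -0.15    -0.30]
  [  -0.10     0.95     0.00]
  [  -0.30    -0.40     0.70]
Cofactors of I−A, C_ij = (−1)^(i+j)·(minor ij) (rows/columns in the sector order above):
  C_11 = (0.95)(0.70) − (0.00)(-0.40) = 0.6650
  C_12 = −[(-0.10)(0.70) − (0.00)(-0.30)] = 0.0700
  C_13 = (-0.10)(-0.40) − (0.95)(-0.30) = 0.3250
  C_21 = −[(-0.15)(0.70) − (-0.30)(-0.40)] = 0.2250
  C_22 = (0.60)(0.70) − (-0.30)(-0.30) = 0.3300
  C_23 = −[(0.60)(-0.40) − (-0.15)(-0.30)] = 0.2850
  C_31 = (-0.15)(0.00) − (-0.30)(0.95) = 0.2850
  C_32 = −[(0.60)(0.00) − (-0.30)(-0.10)] = 0.0300
  C_33 = (0.60)(0.95) − (-0.15)(-0.10) = 0.5550
det(I−A) = Σ_j (I−A)_1j·C_1j = (0.60)(0.6650) + (-0.15)(0.0700) + (-0.30)(0.3250) = 0.2910
adj(I−A) = Cᵀ =
  [ 0.6650   0.2250   0.2850]
  [ 0.0700   0.3300   0.0300]
  [ 0.3250   0.2850   0.5550]
(I − A)⁻¹ = adj(I−A) / det(I−A) ≈
  [   2.2852     0.7732     0.9794]
  [   0.2405     1.1340     0.1031]
  [   1.1168     0.9794     1.9072]
First solve x = (I − A)⁻¹ d = adj(I−A)·d / det(I−A); in particular x_1 = (0.6650·170 + 0.2250·340 + 0.2850·370) / 0.2910 = 295.00 / 0.2910 ≈ 1013.7457.
Intermediate flow from 3 to 1: z_31 = a_31 · x_1 = 0.30 × 295.00 / 0.2910 = 88.50 / 0.2910 ≈ 304.12.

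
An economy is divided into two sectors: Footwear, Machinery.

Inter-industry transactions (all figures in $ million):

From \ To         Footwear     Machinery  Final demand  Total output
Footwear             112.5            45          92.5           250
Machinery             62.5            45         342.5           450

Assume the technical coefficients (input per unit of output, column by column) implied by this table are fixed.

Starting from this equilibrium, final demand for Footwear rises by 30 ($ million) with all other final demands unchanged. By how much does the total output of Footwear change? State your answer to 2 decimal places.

Δx_F = 57.45

Technical coefficients a_ij = z_ij / X_j:
  a_FF = 112.5/250 = 0.45, a_MF = 62.5/250 = 0.25
  a_FM = 45/450 = 0.10, a_MM = 45/450 = 0.10
I − A =
  [   0.55    -0.10]
  [  -0.25     0.90]
det(I−A) = (0.55)(0.90) − (-0.10)(-0.25) = 0.4700
adj(I−A) = [[0.90, 0.10], [0.25, 0.55]]
(I − A)⁻¹ = adj(I−A) / det(I−A) ≈
  [   1.9149     0.2128]
  [   0.5319     1.1702]
Δx = (I − A)⁻¹ Δd with Δd having +30 in the Footwear component and 0 elsewhere.
So Δx_F = L_FF · (+30), where L_FF = adj(I−A)_FF / det(I−A) = 0.90 / 0.4700.
Δx_F = 0.90 × (+30) / 0.4700 = 27.00 / 0.4700 ≈ 57.45.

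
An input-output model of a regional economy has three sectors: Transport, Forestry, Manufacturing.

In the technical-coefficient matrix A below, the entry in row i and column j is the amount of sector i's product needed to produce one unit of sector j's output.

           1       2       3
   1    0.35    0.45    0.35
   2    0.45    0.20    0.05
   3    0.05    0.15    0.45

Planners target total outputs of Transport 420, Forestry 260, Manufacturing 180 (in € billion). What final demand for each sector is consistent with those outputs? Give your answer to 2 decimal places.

I − A =
  [   0.65    -0.45    -0.35]
  [  -0.45     0.80    -0.05]
  [  -0.05    -0.15     0.55]
d = (I − A) x:
  d_1 = (+0.65)·420 + (-0.45)·260 + (-0.35)·180 = 93.00
  d_2 = (-0.45)·420 + (+0.80)·260 + (-0.05)·180 = 10.00
  d_3 = (-0.05)·420 + (-0.15)·260 + (+0.55)·180 = 39.00

d_1 = 93.00, d_2 = 10.00, d_3 = 39.00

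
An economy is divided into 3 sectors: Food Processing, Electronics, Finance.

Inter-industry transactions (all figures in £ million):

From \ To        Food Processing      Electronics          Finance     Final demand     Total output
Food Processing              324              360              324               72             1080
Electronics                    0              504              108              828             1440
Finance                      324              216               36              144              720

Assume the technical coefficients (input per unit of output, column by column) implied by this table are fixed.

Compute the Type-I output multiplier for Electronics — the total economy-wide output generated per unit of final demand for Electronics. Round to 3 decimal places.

m_2 = 3.197

Technical coefficients a_ij = z_ij / X_j:
  a_11 = 324/1080 = 0.30, a_21 = 0/1080 = 0.00, a_31 = 324/1080 = 0.30
  a_12 = 360/1440 = 0.25, a_22 = 504/1440 = 0.35, a_32 = 216/1440 = 0.15
  a_13 = 324/720 = 0.45, a_23 = 108/720 = 0.15, a_33 = 36/720 = 0.05
I − A =
  [   0.70    -0.25    -0.45]
  [   0.00     0.65    -0.15]
  [  -0.30    -0.15     0.95]
Cofactors of I−A, C_ij = (−1)^(i+j)·(minor ij) (rows/columns in the sector order above):
  C_11 = (0.65)(0.95) − (-0.15)(-0.15) = 0.5950
  C_12 = −[(0.00)(0.95) − (-0.15)(-0.30)] = 0.0450
  C_13 = (0.00)(-0.15) − (0.65)(-0.30) = 0.1950
  C_21 = −[(-0.25)(0.95) − (-0.45)(-0.15)] = 0.3050
  C_22 = (0.70)(0.95) − (-0.45)(-0.30) = 0.5300
  C_23 = −[(0.70)(-0.15) − (-0.25)(-0.30)] = 0.1800
  C_31 = (-0.25)(-0.15) − (-0.45)(0.65) = 0.3300
  C_32 = −[(0.70)(-0.15) − (-0.45)(0.00)] = 0.1050
  C_33 = (0.70)(0.65) − (-0.25)(0.00) = 0.4550
det(I−A) = Σ_j (I−A)_1j·C_1j = (0.70)(0.5950) + (-0.25)(0.0450) + (-0.45)(0.1950) = 0.3175
adj(I−A) = Cᵀ =
  [ 0.5950   0.3050   0.3300]
  [ 0.0450   0.5300   0.1050]
  [ 0.1950   0.1800   0.4550]
(I − A)⁻¹ = adj(I−A) / det(I−A) ≈
  [   1.8740     0.9606     1.0394]
  [   0.1417     1.6693     0.3307]
  [   0.6142     0.5669     1.4331]
The output multiplier for sector j is the column-j sum of the Leontief inverse (I − A)⁻¹ = adj(I−A) / det(I−A).
Column 2 of adj(I−A): (0.3050, 0.5300, 0.1800); det(I−A) = 0.3175.
m_2 = (0.3050 + 0.5300 + 0.1800) / 0.3175 = 1.015 / 0.3175 ≈ 3.197.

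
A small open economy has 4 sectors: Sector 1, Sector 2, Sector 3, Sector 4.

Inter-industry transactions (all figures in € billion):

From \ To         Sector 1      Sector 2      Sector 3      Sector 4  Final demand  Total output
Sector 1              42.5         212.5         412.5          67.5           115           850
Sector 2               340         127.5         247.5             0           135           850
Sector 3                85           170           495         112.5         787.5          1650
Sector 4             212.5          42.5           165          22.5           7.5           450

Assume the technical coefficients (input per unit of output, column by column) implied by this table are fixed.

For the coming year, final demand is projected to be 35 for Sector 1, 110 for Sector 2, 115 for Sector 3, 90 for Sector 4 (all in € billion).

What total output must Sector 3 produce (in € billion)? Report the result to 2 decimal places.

x_3 = 365.50

Technical coefficients a_ij = z_ij / X_j:
  a_11 = 42.5/850 = 0.05, a_21 = 340/850 = 0.40, a_31 = 85/850 = 0.10, a_41 = 212.5/850 = 0.25
  a_12 = 212.5/850 = 0.25, a_22 = 127.5/850 = 0.15, a_32 = 170/850 = 0.20, a_42 = 42.5/850 = 0.05
  a_13 = 412.5/1650 = 0.25, a_23 = 247.5/1650 = 0.15, a_33 = 495/1650 = 0.30, a_43 = 165/1650 = 0.10
  a_14 = 67.5/450 = 0.15, a_24 = 0/450 = 0.00, a_34 = 112.5/450 = 0.25, a_44 = 22.5/450 = 0.05
I − A =
  [   0.95    -0.25    -0.25    -0.15]
  [  -0.40     0.85    -0.15     0.00]
  [  -0.10    -0.20     0.70    -0.25]
  [  -0.25    -0.05    -0.10     0.95]
Compute the cofactors C_ij = (−1)^(i+j)·(3×3 minor ij) of I−A; the adjugate is their transpose:
adj(I−A) = Cᵀ =
  [ 0.513625   0.218875   0.251375   0.147250]
  [ 0.279625   0.540875   0.230750   0.104875]
  [ 0.214875   0.225000   0.637250   0.201625]
  [ 0.172500   0.109750   0.145375   0.421750]
det(I−A) = Σ_j (I−A)_1j·C_1j = (0.95)(0.513625) + (-0.25)(0.279625) + (-0.25)(0.214875) + (-0.15)(0.172500) = 0.33844375
(I − A)⁻¹ = adj(I−A) / det(I−A) ≈
  [   1.5176     0.6467     0.7427     0.4351]
  [   0.8262     1.5981     0.6818     0.3099]
  [   0.6349     0.6648     1.8829     0.5957]
  [   0.5097     0.3243     0.4295     1.2461]
x = (I − A)⁻¹ d = adj(I−A)·d / det(I−A), with det(I−A) = 0.33844375:
  x_1 = (0.513625·35 + 0.218875·110 + 0.251375·115 + 0.147250·90) / 0.33844375 = 84.21375 / 0.33844375 ≈ 248.83
  x_2 = (0.279625·35 + 0.540875·110 + 0.230750·115 + 0.104875·90) / 0.33844375 = 105.258125 / 0.33844375 ≈ 311.01
  x_3 = (0.214875·35 + 0.225000·110 + 0.637250·115 + 0.201625·90) / 0.33844375 = 123.700625 / 0.33844375 ≈ 365.50
  x_4 = (0.172500·35 + 0.109750·110 + 0.145375·115 + 0.421750·90) / 0.33844375 = 72.785625 / 0.33844375 ≈ 215.06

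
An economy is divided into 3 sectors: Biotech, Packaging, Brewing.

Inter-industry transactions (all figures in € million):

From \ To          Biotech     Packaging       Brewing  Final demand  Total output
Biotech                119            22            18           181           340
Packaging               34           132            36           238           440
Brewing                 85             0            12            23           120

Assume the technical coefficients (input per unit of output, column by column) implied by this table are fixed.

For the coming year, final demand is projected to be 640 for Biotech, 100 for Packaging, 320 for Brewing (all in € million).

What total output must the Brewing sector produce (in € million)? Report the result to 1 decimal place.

Technical coefficients a_ij = z_ij / X_j:
  a_11 = 119/340 = 0.35, a_21 = 34/340 = 0.10, a_31 = 85/340 = 0.25
  a_12 = 22/440 = 0.05, a_22 = 132/440 = 0.30, a_32 = 0/440 = 0.00
  a_13 = 18/120 = 0.15, a_23 = 36/120 = 0.30, a_33 = 12/120 = 0.10
I − A =
  [   0.65    -0.05    -0.15]
  [  -0.10     0.70    -0.30]
  [  -0.25     0.00     0.90]
Cofactors of I−A, C_ij = (−1)^(i+j)·(minor ij) (rows/columns in the sector order above):
  C_11 = (0.70)(0.90) − (-0.30)(0.00) = 0.6300
  C_12 = −[(-0.10)(0.90) − (-0.30)(-0.25)] = 0.1650
  C_13 = (-0.10)(0.00) − (0.70)(-0.25) = 0.1750
  C_21 = −[(-0.05)(0.90) − (-0.15)(0.00)] = 0.0450
  C_22 = (0.65)(0.90) − (-0.15)(-0.25) = 0.5475
  C_23 = −[(0.65)(0.00) − (-0.05)(-0.25)] = 0.0125
  C_31 = (-0.05)(-0.30) − (-0.15)(0.70) = 0.1200
  C_32 = −[(0.65)(-0.30) − (-0.15)(-0.10)] = 0.2100
  C_33 = (0.65)(0.70) − (-0.05)(-0.10) = 0.4500
det(I−A) = Σ_j (I−A)_1j·C_1j = (0.65)(0.6300) + (-0.05)(0.1650) + (-0.15)(0.1750) = 0.3750
adj(I−A) = Cᵀ =
  [ 0.6300   0.0450   0.1200]
  [ 0.1650   0.5475   0.2100]
  [ 0.1750   0.0125   0.4500]
(I − A)⁻¹ = adj(I−A) / det(I−A) ≈
  [   1.6800     0.1200     0.3200]
  [   0.4400     1.4600     0.5600]
  [   0.4667     0.0333     1.2000]
x = (I − A)⁻¹ d = adj(I−A)·d / det(I−A), with det(I−A) = 0.3750:
  x_1 = (0.6300·640 + 0.0450·100 + 0.1200·320) / 0.3750 = 446.10 / 0.3750 = 1189.6
  x_2 = (0.1650·640 + 0.5475·100 + 0.2100·320) / 0.3750 = 227.55 / 0.3750 = 606.8
  x_3 = (0.1750·640 + 0.0125·100 + 0.4500·320) / 0.3750 = 257.25 / 0.3750 = 686.0

x_3 = 686.0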